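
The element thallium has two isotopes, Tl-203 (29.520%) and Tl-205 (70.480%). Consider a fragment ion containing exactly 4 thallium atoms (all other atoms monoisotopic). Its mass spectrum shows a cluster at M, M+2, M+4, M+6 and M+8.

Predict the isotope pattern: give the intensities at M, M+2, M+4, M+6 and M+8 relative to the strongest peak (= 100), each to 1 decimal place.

1.8 : 17.5 : 62.8 : 100.0 : 59.7

The 4 Tl atoms are independent, so intensities follow the terms of (0.29520 + 0.70480)^4.
P(M) = 0.29520^4 = 0.007594
P(M+2) = 4 × 0.29520^3 × 0.70480^1 = 0.072523
P(M+4) = 6 × 0.29520^2 × 0.70480^2 = 0.259726
P(M+6) = 4 × 0.29520^1 × 0.70480^3 = 0.413403
P(M+8) = 0.70480^4 = 0.246754
The M+6 peak is largest (0.413403); scaling to 100 gives 1.8 : 17.5 : 62.8 : 100.0 : 59.7.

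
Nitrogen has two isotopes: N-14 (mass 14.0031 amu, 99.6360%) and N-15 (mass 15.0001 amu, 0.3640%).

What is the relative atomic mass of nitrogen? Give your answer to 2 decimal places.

Weight each isotope mass by its fractional abundance: 0.996360 × 14.0031 + 0.003640 × 15.0001
= 13.95213 + 0.05460 = 14.00673 amu

14.01 amu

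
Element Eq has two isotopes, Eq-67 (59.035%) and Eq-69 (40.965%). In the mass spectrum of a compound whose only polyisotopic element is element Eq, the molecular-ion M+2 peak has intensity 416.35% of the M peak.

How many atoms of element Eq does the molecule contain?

The M+2/M ratio from n Eq atoms is n · q/p = n · 0.40965/0.59035.
n = 4.1635 × 0.59035/0.40965 = 6.00 ≈ 6

6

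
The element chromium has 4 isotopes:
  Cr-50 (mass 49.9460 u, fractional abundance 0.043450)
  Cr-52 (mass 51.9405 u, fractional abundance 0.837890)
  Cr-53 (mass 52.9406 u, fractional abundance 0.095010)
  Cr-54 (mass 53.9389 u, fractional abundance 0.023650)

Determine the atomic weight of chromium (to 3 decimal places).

51.996 u

The abundance-weighted mean is 0.043450 × 49.9460 + 0.837890 × 51.9405 + 0.095010 × 52.9406 + 0.023650 × 53.9389
= 2.17015 + 43.52043 + 5.02989 + 1.27565 = 51.99612 u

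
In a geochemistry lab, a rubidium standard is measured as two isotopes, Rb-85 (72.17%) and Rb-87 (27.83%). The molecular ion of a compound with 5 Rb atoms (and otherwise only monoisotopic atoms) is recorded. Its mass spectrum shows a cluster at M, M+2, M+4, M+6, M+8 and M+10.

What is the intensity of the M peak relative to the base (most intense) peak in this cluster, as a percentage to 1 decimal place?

51.9%

Binomial terms of (0.7217 + 0.2783)^5: M 0.1958, M+2 0.3775, M+4 0.2911, M+6 0.1123, M+8 0.0216, M+10 0.0017 → M+2 is the base peak.
P(M+2) = C(5,1) × 0.7217^4 × 0.2783^1 = 5 × 0.27128565 × 0.2783 = 0.377494 (base)
P(M) = C(5,0) × 0.7217^5 × 0.2783^0 = 1 × 0.19578685 × 1.0000 = 0.195787
Relative intensity = 0.195787 / 0.377494 × 100 = 51.9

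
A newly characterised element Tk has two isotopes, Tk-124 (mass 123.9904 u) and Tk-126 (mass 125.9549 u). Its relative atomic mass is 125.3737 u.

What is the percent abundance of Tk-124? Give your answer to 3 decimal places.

Writing the weighted mean with unknown fraction x of Tk-124:
123.9904·x + 125.9549·(1 − x) = 125.3737
(123.9904 − 125.9549)·x = 125.3737 − 125.9549
x = -0.5812 / -1.9645 = 0.29585 → 29.585% Tk-124, 70.415% Tk-126.

29.585%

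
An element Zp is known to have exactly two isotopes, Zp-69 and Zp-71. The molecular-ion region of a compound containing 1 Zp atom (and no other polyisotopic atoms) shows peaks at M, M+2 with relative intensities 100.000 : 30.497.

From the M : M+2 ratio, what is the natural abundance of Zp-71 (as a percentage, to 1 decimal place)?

23.4%

If p is the fraction of Zp that is Zp-69, then I(M+2)/I(M) = [C(1,1)·p^0·(1−p)] / p^1 = 1·(1−p)/p = 30.497/100.000 = 0.3050
(1−p)/p = 0.3050/1 = 0.3050  ⇒  p = 1/(1 + 0.3050) = 0.7663
Zp-69: 76.6%, Zp-71: 23.4%.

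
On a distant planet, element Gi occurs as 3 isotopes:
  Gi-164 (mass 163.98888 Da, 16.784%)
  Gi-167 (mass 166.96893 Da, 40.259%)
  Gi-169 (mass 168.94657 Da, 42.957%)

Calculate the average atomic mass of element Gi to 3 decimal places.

167.318 Da

The abundance-weighted mean is 0.16784 × 163.98888 + 0.40259 × 166.96893 + 0.42957 × 168.94657
= 27.523894 + 67.220022 + 72.574378 = 167.318294 Da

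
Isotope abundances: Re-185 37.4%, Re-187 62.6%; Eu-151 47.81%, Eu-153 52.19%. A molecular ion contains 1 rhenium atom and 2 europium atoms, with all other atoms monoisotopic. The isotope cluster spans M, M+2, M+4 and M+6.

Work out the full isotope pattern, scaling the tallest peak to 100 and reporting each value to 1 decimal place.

Rhenium pattern (n=1): 0.3740 : 0.6260
Europium pattern (n=2): 0.22857961 : 0.49904078 : 0.27237961
Convolve the two distributions (both contribute in 2-u steps):
  M: 0.3740×0.22857961 = 0.085489
  M+2: 0.3740×0.49904078 + 0.6260×0.22857961 = 0.329732
  M+4: 0.3740×0.27237961 + 0.6260×0.49904078 = 0.414270
  M+6: 0.6260×0.27237961 = 0.170510
Scale to base peak (0.414270) = 100: 20.6 : 79.6 : 100.0 : 41.2

20.6 : 79.6 : 100.0 : 41.2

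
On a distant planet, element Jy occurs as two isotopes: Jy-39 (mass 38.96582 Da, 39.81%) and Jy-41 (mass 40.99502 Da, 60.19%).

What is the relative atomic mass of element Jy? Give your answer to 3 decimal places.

40.187 Da

The abundance-weighted mean is 0.3981 × 38.96582 + 0.6019 × 40.99502
= 15.512293 + 24.674903 = 40.187196 Da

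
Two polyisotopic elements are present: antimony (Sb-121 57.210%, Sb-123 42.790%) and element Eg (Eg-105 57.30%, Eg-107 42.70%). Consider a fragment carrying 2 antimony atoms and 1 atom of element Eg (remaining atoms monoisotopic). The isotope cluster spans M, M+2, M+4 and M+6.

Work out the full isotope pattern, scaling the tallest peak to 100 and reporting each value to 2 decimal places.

44.62 : 100.00 : 74.70 : 18.60

Antimony pattern (n=2): 0.32729841 : 0.48960318 : 0.18309841
Element Eg pattern (n=1): 0.5730 : 0.4270
Convolve the two distributions (both contribute in 2-u steps):
  M: 0.32729841×0.5730 = 0.187542
  M+2: 0.32729841×0.4270 + 0.48960318×0.5730 = 0.420299
  M+4: 0.48960318×0.4270 + 0.18309841×0.5730 = 0.313976
  M+6: 0.18309841×0.4270 = 0.078183
Scale to base peak (0.420299) = 100: 44.62 : 100.00 : 74.70 : 18.60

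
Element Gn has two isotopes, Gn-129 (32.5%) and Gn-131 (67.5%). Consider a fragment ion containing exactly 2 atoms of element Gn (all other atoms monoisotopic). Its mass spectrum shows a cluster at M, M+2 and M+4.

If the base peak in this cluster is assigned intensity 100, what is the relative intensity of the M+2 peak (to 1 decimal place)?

Binomial terms of (0.325 + 0.675)^2: M 0.1056, M+2 0.4388, M+4 0.4556 → M+4 is the base peak.
P(M+4) = C(2,2) × 0.325^0 × 0.675^2 = 1 × 1.0000 × 0.455625 = 0.455625 (base)
P(M+2) = C(2,1) × 0.325^1 × 0.675^1 = 2 × 0.3250 × 0.6750 = 0.438750
Relative intensity = 0.438750 / 0.455625 × 100 = 96.3

96.3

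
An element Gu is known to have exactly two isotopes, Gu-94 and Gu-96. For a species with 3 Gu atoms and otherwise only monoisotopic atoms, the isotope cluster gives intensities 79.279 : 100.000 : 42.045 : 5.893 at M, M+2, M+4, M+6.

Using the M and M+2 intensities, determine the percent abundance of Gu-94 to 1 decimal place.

70.4%

Write p for the Gu-94 fraction. I(M+2)/I(M) = [C(3,1)·p^2·(1−p)] / p^3 = 3·(1−p)/p = 100.000/79.279 = 1.2614
(1−p)/p = 1.2614/3 = 0.4205  ⇒  p = 1/(1 + 0.4205) = 0.7040
Gu-94: 70.4%, Gu-96: 29.6%.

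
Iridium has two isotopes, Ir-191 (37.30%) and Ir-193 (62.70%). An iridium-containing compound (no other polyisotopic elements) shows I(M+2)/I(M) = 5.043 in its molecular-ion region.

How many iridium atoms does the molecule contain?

With n Ir atoms, P(M+2)/P(M) = C(n,1)·p^(n−1)q / p^n = n·q/p = n · 0.6270/0.3730.
n = 5.043 × 0.3730/0.6270 = 3.00 ≈ 3

3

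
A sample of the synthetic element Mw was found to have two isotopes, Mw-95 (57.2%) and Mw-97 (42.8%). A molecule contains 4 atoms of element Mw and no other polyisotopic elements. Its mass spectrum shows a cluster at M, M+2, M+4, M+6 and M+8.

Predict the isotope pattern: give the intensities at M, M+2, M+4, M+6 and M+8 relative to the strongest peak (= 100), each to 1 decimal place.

29.8 : 89.1 : 100.0 : 49.9 : 9.3

Expanding (0.572 + 0.428)^4:
P(M) = 0.572^4 = 0.107049
P(M+2) = 4 × 0.572^3 × 0.428^1 = 0.320400
P(M+4) = 6 × 0.572^2 × 0.428^2 = 0.359609
P(M+6) = 4 × 0.572^1 × 0.428^3 = 0.179385
P(M+8) = 0.428^4 = 0.033556
The M+4 peak is largest (0.359609); scaling to 100 gives 29.8 : 89.1 : 100.0 : 49.9 : 9.3.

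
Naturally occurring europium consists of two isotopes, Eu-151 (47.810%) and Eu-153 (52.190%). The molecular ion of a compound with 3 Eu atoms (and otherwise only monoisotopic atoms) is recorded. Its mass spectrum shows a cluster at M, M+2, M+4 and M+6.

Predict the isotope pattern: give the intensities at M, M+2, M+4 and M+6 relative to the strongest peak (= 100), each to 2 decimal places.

27.97 : 91.61 : 100.00 : 36.39

Expanding (0.47810 + 0.52190)^3:
P(M) = 0.47810^3 = 0.109284
P(M+2) = 3 × 0.47810^2 × 0.52190^1 = 0.357887
P(M+4) = 3 × 0.47810^1 × 0.52190^2 = 0.390674
P(M+6) = 0.52190^3 = 0.142155
The M+4 peak is largest (0.390674); scaling to 100 gives 27.97 : 91.61 : 100.00 : 36.39.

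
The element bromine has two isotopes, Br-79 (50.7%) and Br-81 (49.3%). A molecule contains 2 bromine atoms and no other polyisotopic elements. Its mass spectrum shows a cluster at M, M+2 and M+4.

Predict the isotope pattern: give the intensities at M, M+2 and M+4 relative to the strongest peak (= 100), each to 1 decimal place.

The 2 Br atoms are independent, so intensities follow the terms of (0.507 + 0.493)^2.
P(M) = 0.507^2 = 0.257049
P(M+2) = 2 × 0.507^1 × 0.493^1 = 0.499902
P(M+4) = 0.493^2 = 0.243049
The M+2 peak is largest (0.499902); scaling to 100 gives 51.4 : 100.0 : 48.6.

51.4 : 100.0 : 48.6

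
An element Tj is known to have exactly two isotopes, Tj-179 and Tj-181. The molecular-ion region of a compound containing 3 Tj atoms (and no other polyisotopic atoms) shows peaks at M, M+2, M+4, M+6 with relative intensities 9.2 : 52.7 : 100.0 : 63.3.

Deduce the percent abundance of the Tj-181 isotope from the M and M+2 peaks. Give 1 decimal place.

Write p for the Tj-179 fraction. I(M+2)/I(M) = [C(3,1)·p^2·(1−p)] / p^3 = 3·(1−p)/p = 52.7/9.2 = 5.7283
(1−p)/p = 5.7283/3 = 1.9094  ⇒  p = 1/(1 + 1.9094) = 0.3437
Tj-179: 34.4%, Tj-181: 65.6%.

65.6%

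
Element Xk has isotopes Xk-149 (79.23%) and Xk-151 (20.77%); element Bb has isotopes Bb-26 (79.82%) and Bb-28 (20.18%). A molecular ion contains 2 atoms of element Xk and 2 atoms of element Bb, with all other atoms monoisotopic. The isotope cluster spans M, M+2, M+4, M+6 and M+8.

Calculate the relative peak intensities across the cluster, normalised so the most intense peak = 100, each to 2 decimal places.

Element Xk pattern (n=2): 0.62773929 : 0.32912142 : 0.04313929
Element Bb pattern (n=2): 0.63712324 : 0.32215352 : 0.04072324
Convolve the two distributions (both contribute in 2-u steps):
  M: 0.62773929×0.63712324 = 0.399947
  M+2: 0.62773929×0.32215352 + 0.32912142×0.63712324 = 0.411919
  M+4: 0.62773929×0.04072324 + 0.32912142×0.32215352 + 0.04313929×0.63712324 = 0.159076
  M+6: 0.32912142×0.04072324 + 0.04313929×0.32215352 = 0.027300
  M+8: 0.04313929×0.04072324 = 0.001757
Scale to base peak (0.411919) = 100: 97.09 : 100.00 : 38.62 : 6.63 : 0.43

97.09 : 100.00 : 38.62 : 6.63 : 0.43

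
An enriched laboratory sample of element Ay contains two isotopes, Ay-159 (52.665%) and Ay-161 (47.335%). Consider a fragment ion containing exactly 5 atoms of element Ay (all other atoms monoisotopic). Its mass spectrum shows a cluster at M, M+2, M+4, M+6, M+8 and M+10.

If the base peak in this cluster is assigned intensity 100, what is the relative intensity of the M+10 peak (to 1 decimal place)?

7.3

Binomial terms of (0.52665 + 0.47335)^5: M 0.0405, M+2 0.1821, M+4 0.3273, M+6 0.2942, M+8 0.1322, M+10 0.0238 → M+4 is the base peak.
P(M+4) = C(5,2) × 0.52665^3 × 0.47335^2 = 10 × 0.14607176 × 0.22406022 = 0.327289 (base)
P(M+10) = C(5,5) × 0.52665^0 × 0.47335^5 = 1 × 1.0000 × 0.02376358 = 0.023764
Relative intensity = 0.023764 / 0.327289 × 100 = 7.3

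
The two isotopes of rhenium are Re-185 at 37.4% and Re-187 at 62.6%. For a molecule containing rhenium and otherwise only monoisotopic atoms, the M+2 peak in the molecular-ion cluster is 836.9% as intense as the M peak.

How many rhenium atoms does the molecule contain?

5

The M+2/M ratio from n Re atoms is n · q/p = n · 0.626/0.374.
n = 8.369 × 0.374/0.626 = 5.00 ≈ 5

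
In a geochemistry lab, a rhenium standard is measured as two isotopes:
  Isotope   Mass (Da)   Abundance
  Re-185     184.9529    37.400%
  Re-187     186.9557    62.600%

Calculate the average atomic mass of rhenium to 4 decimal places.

Weight each isotope mass by its fractional abundance: 0.37400 × 184.9529 + 0.62600 × 186.9557
= 69.17238 + 117.03427 = 186.20665 Da

186.2067 Da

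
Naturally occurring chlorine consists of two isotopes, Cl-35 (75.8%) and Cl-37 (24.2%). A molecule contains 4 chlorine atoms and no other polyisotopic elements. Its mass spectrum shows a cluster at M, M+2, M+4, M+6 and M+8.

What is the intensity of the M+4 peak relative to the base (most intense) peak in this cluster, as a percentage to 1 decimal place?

47.9%

Term probabilities: M 0.3301, M+2 0.4216, M+4 0.2019, M+6 0.0430, M+8 0.0034. Base peak = M+2.
P(M+2) = C(4,1) × 0.758^3 × 0.242^1 = 4 × 0.43551951 × 0.2420 = 0.421583 (base)
P(M+4) = C(4,2) × 0.758^2 × 0.242^2 = 6 × 0.574564 × 0.058564 = 0.201893
Relative intensity = 0.201893 / 0.421583 × 100 = 47.9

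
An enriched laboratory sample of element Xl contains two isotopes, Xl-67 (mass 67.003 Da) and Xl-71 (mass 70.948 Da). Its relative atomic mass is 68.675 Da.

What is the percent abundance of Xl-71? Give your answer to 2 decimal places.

42.38%

With x = fraction of Xl-67 (so Xl-71 is 1 − x):
67.003·x + 70.948·(1 − x) = 68.675
(67.003 − 70.948)·x = 68.675 − 70.948
x = -2.273 / -3.945 = 0.57617 → 57.62% Xl-67, 42.38% Xl-71.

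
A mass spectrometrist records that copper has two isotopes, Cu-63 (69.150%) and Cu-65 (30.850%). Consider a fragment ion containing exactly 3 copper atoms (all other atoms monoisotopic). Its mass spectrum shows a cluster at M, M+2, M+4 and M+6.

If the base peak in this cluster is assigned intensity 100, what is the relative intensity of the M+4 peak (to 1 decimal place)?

44.6

Binomial terms of (0.69150 + 0.30850)^3: M 0.3307, M+2 0.4425, M+4 0.1974, M+6 0.0294 → M+2 is the base peak.
P(M+2) = C(3,1) × 0.69150^2 × 0.30850^1 = 3 × 0.47817225 × 0.3085 = 0.442548 (base)
P(M+4) = C(3,2) × 0.69150^1 × 0.30850^2 = 3 × 0.6915 × 0.09517225 = 0.197435
Relative intensity = 0.197435 / 0.442548 × 100 = 44.6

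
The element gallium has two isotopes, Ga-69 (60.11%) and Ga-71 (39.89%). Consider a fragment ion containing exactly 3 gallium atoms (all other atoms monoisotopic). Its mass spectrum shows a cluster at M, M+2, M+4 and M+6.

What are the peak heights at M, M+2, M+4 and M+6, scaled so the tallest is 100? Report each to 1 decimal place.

50.2 : 100.0 : 66.4 : 14.7

The 3 Ga atoms are independent, so intensities follow the terms of (0.6011 + 0.3989)^3.
P(M) = 0.6011^3 = 0.217190
P(M+2) = 3 × 0.6011^2 × 0.3989^1 = 0.432393
P(M+4) = 3 × 0.6011^1 × 0.3989^2 = 0.286943
P(M+6) = 0.3989^3 = 0.063473
The M+2 peak is largest (0.432393); scaling to 100 gives 50.2 : 100.0 : 66.4 : 14.7.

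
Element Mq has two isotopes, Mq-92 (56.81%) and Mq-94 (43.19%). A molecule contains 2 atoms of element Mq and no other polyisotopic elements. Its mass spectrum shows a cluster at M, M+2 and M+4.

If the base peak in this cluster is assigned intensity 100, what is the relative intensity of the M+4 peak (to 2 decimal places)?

Binomial terms of (0.5681 + 0.4319)^2: M 0.3227, M+2 0.4907, M+4 0.1865 → M+2 is the base peak.
P(M+2) = C(2,1) × 0.5681^1 × 0.4319^1 = 2 × 0.5681 × 0.4319 = 0.490725 (base)
P(M+4) = C(2,2) × 0.5681^0 × 0.4319^2 = 1 × 1.0000 × 0.18653761 = 0.186538
Relative intensity = 0.186538 / 0.490725 × 100 = 38.01

38.01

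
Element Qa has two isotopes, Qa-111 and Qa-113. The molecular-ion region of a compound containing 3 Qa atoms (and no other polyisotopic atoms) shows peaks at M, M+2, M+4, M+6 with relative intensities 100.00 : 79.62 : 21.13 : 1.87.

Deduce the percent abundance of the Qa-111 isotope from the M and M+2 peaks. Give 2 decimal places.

79.03%

Let p = fractional abundance of Qa-111. I(M+2)/I(M) = [C(3,1)·p^2·(1−p)] / p^3 = 3·(1−p)/p = 79.62/100.00 = 0.7962
(1−p)/p = 0.7962/3 = 0.2654  ⇒  p = 1/(1 + 0.2654) = 0.7903
Qa-111: 79.03%, Qa-113: 20.97%.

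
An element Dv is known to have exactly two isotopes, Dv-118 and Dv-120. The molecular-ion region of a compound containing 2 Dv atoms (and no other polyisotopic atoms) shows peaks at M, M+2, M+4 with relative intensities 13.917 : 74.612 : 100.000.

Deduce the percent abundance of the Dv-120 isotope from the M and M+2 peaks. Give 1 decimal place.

Let p = fractional abundance of Dv-118. I(M+2)/I(M) = [C(2,1)·p^1·(1−p)] / p^2 = 2·(1−p)/p = 74.612/13.917 = 5.3612
(1−p)/p = 5.3612/2 = 2.6806  ⇒  p = 1/(1 + 2.6806) = 0.2717
Dv-118: 27.2%, Dv-120: 72.8%.

72.8%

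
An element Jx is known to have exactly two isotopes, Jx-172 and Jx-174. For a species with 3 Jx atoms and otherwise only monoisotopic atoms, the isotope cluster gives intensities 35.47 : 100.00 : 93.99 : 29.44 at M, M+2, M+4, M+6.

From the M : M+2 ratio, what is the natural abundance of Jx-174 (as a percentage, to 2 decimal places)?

If p is the fraction of Jx that is Jx-172, then I(M+2)/I(M) = [C(3,1)·p^2·(1−p)] / p^3 = 3·(1−p)/p = 100.00/35.47 = 2.8193
(1−p)/p = 2.8193/3 = 0.9398  ⇒  p = 1/(1 + 0.9398) = 0.5155
Jx-172: 51.55%, Jx-174: 48.45%.

48.45%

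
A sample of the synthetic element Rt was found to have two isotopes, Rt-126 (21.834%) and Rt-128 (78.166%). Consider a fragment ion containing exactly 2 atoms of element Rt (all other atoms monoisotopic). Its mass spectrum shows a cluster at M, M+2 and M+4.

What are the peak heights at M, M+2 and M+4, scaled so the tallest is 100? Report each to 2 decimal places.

Each Rt atom is independently Rt-126 (p = 0.21834) or Rt-128 (q = 0.78166); the cluster is the binomial expansion (p + q)^2.
P(M) = 0.21834^2 = 0.047672
P(M+2) = 2 × 0.21834^1 × 0.78166^1 = 0.341335
P(M+4) = 0.78166^2 = 0.610992
The M+4 peak is largest (0.610992); scaling to 100 gives 7.80 : 55.87 : 100.00.

7.80 : 55.87 : 100.00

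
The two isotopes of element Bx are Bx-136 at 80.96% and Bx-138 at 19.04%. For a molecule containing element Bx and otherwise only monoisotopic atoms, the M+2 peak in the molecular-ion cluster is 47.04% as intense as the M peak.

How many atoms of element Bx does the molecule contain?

2

With n Bx atoms, P(M+2)/P(M) = C(n,1)·p^(n−1)q / p^n = n·q/p = n · 0.1904/0.8096.
n = 0.4704 × 0.8096/0.1904 = 2.00 ≈ 2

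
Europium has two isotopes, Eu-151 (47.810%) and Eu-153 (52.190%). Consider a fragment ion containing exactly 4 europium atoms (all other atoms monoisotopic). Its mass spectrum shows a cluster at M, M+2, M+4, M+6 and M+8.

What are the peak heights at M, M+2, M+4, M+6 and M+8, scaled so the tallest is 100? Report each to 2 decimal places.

13.99 : 61.07 : 100.00 : 72.77 : 19.86

The 4 Eu atoms are independent, so intensities follow the terms of (0.47810 + 0.52190)^4.
P(M) = 0.47810^4 = 0.052249
P(M+2) = 4 × 0.47810^3 × 0.52190^1 = 0.228141
P(M+4) = 6 × 0.47810^2 × 0.52190^2 = 0.373563
P(M+6) = 4 × 0.47810^1 × 0.52190^3 = 0.271857
P(M+8) = 0.52190^4 = 0.074191
The M+4 peak is largest (0.373563); scaling to 100 gives 13.99 : 61.07 : 100.00 : 72.77 : 19.86.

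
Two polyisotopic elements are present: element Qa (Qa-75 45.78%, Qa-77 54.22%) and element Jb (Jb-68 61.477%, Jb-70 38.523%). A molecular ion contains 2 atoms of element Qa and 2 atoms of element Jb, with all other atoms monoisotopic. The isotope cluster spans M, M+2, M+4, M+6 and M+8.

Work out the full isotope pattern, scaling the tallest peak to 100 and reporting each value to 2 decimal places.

20.99 : 76.03 : 100.00 : 56.42 : 11.56

Element Qa pattern (n=2): 0.20958084 : 0.49643832 : 0.29398084
Element Jb pattern (n=2): 0.37794215 : 0.47365569 : 0.14840215
Convolve the two distributions (both contribute in 2-u steps):
  M: 0.20958084×0.37794215 = 0.079209
  M+2: 0.20958084×0.47365569 + 0.49643832×0.37794215 = 0.286894
  M+4: 0.20958084×0.14840215 + 0.49643832×0.47365569 + 0.29398084×0.37794215 = 0.377351
  M+6: 0.49643832×0.14840215 + 0.29398084×0.47365569 = 0.212918
  M+8: 0.29398084×0.14840215 = 0.043627
Scale to base peak (0.377351) = 100: 20.99 : 76.03 : 100.00 : 56.42 : 11.56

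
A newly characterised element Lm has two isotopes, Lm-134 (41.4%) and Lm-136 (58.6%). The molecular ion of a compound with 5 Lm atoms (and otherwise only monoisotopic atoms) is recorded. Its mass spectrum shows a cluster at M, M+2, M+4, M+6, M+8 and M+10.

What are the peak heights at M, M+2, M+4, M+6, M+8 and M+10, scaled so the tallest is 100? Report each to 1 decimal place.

Expanding (0.414 + 0.586)^5:
P(M) = 0.414^5 = 0.012162
P(M+2) = 5 × 0.414^4 × 0.586^1 = 0.086073
P(M+4) = 10 × 0.414^3 × 0.586^2 = 0.243667
P(M+6) = 10 × 0.414^2 × 0.586^3 = 0.344900
P(M+8) = 5 × 0.414^1 × 0.586^4 = 0.244096
P(M+10) = 0.586^5 = 0.069102
The M+6 peak is largest (0.344900); scaling to 100 gives 3.5 : 25.0 : 70.6 : 100.0 : 70.8 : 20.0.

3.5 : 25.0 : 70.6 : 100.0 : 70.8 : 20.0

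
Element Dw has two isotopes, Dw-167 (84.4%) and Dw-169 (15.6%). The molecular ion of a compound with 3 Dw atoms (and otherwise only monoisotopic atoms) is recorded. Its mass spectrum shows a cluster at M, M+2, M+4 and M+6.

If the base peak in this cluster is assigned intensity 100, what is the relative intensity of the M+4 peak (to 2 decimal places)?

Binomial terms of (0.844 + 0.156)^3: M 0.6012, M+2 0.3334, M+4 0.0616, M+6 0.0038 → M is the base peak.
P(M) = C(3,0) × 0.844^3 × 0.156^0 = 1 × 0.60121158 × 1.0000 = 0.601212 (base)
P(M+4) = C(3,2) × 0.844^1 × 0.156^2 = 3 × 0.8440 × 0.024336 = 0.061619
Relative intensity = 0.061619 / 0.601212 × 100 = 10.25

10.25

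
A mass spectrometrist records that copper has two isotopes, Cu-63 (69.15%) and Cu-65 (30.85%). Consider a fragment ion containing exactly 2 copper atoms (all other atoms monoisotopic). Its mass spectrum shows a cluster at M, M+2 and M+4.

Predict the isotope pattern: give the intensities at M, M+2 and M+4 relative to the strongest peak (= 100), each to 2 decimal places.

Expanding (0.6915 + 0.3085)^2:
P(M) = 0.6915^2 = 0.478172
P(M+2) = 2 × 0.6915^1 × 0.3085^1 = 0.426656
P(M+4) = 0.3085^2 = 0.095172
The M peak is largest (0.478172); scaling to 100 gives 100.00 : 89.23 : 19.90.

100.00 : 89.23 : 19.90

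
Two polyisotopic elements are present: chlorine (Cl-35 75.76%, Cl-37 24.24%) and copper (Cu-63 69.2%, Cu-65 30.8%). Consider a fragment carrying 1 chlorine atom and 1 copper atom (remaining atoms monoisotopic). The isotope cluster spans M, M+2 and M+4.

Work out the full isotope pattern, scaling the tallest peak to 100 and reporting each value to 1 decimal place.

100.0 : 76.5 : 14.2

Chlorine pattern (n=1): 0.7576 : 0.2424
Copper pattern (n=1): 0.6920 : 0.3080
Convolve the two distributions (both contribute in 2-u steps):
  M: 0.7576×0.6920 = 0.524259
  M+2: 0.7576×0.3080 + 0.2424×0.6920 = 0.401082
  M+4: 0.2424×0.3080 = 0.074659
Scale to base peak (0.524259) = 100: 100.0 : 76.5 : 14.2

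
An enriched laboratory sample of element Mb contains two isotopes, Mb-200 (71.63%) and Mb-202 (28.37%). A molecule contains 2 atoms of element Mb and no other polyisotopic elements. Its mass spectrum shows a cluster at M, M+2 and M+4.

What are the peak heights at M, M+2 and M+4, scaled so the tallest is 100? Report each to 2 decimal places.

The 2 Mb atoms are independent, so intensities follow the terms of (0.7163 + 0.2837)^2.
P(M) = 0.7163^2 = 0.513086
P(M+2) = 2 × 0.7163^1 × 0.2837^1 = 0.406429
P(M+4) = 0.2837^2 = 0.080486
The M peak is largest (0.513086); scaling to 100 gives 100.00 : 79.21 : 15.69.

100.00 : 79.21 : 15.69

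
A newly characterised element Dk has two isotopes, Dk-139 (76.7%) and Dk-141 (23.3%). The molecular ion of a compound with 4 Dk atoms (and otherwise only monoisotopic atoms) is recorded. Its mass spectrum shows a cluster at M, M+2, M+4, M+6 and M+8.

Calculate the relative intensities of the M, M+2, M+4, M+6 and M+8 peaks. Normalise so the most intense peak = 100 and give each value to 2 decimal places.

82.30 : 100.00 : 45.57 : 9.23 : 0.70

The 4 Dk atoms are independent, so intensities follow the terms of (0.767 + 0.233)^4.
P(M) = 0.767^4 = 0.346084
P(M+2) = 4 × 0.767^3 × 0.233^1 = 0.420535
P(M+4) = 6 × 0.767^2 × 0.233^2 = 0.191626
P(M+6) = 4 × 0.767^1 × 0.233^3 = 0.038808
P(M+8) = 0.233^4 = 0.002947
The M+2 peak is largest (0.420535); scaling to 100 gives 82.30 : 100.00 : 45.57 : 9.23 : 0.70.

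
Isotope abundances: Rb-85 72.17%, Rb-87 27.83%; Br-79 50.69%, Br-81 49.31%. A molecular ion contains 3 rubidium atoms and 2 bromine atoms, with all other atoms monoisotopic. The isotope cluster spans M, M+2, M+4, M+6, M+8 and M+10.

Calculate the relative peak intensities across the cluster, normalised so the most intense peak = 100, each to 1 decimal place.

27.4 : 85.2 : 100.0 : 55.4 : 14.6 : 1.5

Rubidium pattern (n=3): 0.37589809 : 0.43485841 : 0.16768892 : 0.02155458
Bromine pattern (n=2): 0.25694761 : 0.49990478 : 0.24314761
Convolve the two distributions (both contribute in 2-u steps):
  M: 0.37589809×0.25694761 = 0.096586
  M+2: 0.37589809×0.49990478 + 0.43485841×0.25694761 = 0.299649
  M+4: 0.37589809×0.24314761 + 0.43485841×0.49990478 + 0.16768892×0.25694761 = 0.351874
  M+6: 0.43485841×0.24314761 + 0.16768892×0.49990478 + 0.02155458×0.25694761 = 0.195102
  M+8: 0.16768892×0.24314761 + 0.02155458×0.49990478 = 0.051548
  M+10: 0.02155458×0.24314761 = 0.005241
Scale to base peak (0.351874) = 100: 27.4 : 85.2 : 100.0 : 55.4 : 14.6 : 1.5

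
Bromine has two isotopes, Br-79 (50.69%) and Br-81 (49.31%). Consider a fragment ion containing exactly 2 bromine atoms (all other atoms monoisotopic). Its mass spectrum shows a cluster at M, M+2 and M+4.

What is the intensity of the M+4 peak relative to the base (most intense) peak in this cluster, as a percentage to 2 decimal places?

Term probabilities: M 0.2569, M+2 0.4999, M+4 0.2431. Base peak = M+2.
P(M+2) = C(2,1) × 0.5069^1 × 0.4931^1 = 2 × 0.5069 × 0.4931 = 0.499905 (base)
P(M+4) = C(2,2) × 0.5069^0 × 0.4931^2 = 1 × 1.0000 × 0.24314761 = 0.243148
Relative intensity = 0.243148 / 0.499905 × 100 = 48.64

48.64%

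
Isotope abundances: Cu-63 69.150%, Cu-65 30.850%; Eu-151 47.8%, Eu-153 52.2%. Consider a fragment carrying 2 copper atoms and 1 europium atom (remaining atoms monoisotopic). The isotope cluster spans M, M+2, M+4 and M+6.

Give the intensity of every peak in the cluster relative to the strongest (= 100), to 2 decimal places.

50.40 : 100.00 : 59.14 : 10.95

Copper pattern (n=2): 0.47817225 : 0.4266555 : 0.09517225
Europium pattern (n=1): 0.4780 : 0.5220
Convolve the two distributions (both contribute in 2-u steps):
  M: 0.47817225×0.4780 = 0.228566
  M+2: 0.47817225×0.5220 + 0.4266555×0.4780 = 0.453547
  M+4: 0.4266555×0.5220 + 0.09517225×0.4780 = 0.268207
  M+6: 0.09517225×0.5220 = 0.049680
Scale to base peak (0.453547) = 100: 50.40 : 100.00 : 59.14 : 10.95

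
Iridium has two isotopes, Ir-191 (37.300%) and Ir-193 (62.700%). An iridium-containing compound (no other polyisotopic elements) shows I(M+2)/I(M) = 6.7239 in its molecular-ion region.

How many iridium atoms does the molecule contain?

The M+2/M ratio from n Ir atoms is n · q/p = n · 0.62700/0.37300.
n = 6.7239 × 0.37300/0.62700 = 4.00 ≈ 4

4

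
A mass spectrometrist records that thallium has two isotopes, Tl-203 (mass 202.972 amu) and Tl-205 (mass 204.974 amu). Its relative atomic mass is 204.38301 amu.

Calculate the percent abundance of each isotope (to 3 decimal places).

Let x be the fractional abundance of Tl-203; then Tl-205 has abundance 1 − x.
202.972·x + 204.974·(1 − x) = 204.38301
(202.972 − 204.974)·x = 204.38301 − 204.974
x = -0.59099 / -2.002 = 0.29520 → 29.520% Tl-203, 70.480% Tl-205.

Tl-203: 29.520%, Tl-205: 70.480%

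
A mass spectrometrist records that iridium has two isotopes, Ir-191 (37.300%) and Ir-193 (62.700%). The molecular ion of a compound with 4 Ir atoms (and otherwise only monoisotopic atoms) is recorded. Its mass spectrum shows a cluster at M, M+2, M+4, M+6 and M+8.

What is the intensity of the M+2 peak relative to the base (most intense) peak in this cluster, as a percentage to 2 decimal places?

35.39%

(0.37300 + 0.62700)^4 gives M 0.0194, M+2 0.1302, M+4 0.3282, M+6 0.3678, M+8 0.1546; the largest is M+6.
P(M+6) = C(4,3) × 0.37300^1 × 0.62700^3 = 4 × 0.3730 × 0.24649188 = 0.367766 (base)
P(M+2) = C(4,1) × 0.37300^3 × 0.62700^1 = 4 × 0.05189512 × 0.6270 = 0.130153
Relative intensity = 0.130153 / 0.367766 × 100 = 35.39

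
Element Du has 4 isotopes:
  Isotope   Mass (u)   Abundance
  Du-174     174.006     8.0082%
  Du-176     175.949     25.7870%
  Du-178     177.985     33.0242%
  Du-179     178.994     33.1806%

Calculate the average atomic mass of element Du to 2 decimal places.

177.48 u

Ar = Σ fᵢ·mᵢ = 0.080082 × 174.006 + 0.257870 × 175.949 + 0.330242 × 177.985 + 0.331806 × 178.994
= 13.9347 + 45.3720 + 58.7781 + 59.3913 = 177.4761 u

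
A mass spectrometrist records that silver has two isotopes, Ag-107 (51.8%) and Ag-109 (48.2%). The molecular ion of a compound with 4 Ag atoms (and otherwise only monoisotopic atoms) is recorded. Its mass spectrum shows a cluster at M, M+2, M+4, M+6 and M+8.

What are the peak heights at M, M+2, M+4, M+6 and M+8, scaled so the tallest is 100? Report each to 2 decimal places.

19.25 : 71.65 : 100.00 : 62.03 : 14.43

Expanding (0.518 + 0.482)^4:
P(M) = 0.518^4 = 0.071998
P(M+2) = 4 × 0.518^3 × 0.482^1 = 0.267976
P(M+4) = 6 × 0.518^2 × 0.482^2 = 0.374029
P(M+6) = 4 × 0.518^1 × 0.482^3 = 0.232023
P(M+8) = 0.482^4 = 0.053974
The M+4 peak is largest (0.374029); scaling to 100 gives 19.25 : 71.65 : 100.00 : 62.03 : 14.43.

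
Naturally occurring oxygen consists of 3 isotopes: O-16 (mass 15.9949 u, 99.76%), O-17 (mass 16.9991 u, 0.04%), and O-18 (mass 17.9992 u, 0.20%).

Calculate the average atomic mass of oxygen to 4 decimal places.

Ar = Σ fᵢ·mᵢ = 0.9976 × 15.9949 + 0.0004 × 16.9991 + 0.0020 × 17.9992
= 15.95651 + 0.00680 + 0.03600 = 15.99931 u

15.9993 u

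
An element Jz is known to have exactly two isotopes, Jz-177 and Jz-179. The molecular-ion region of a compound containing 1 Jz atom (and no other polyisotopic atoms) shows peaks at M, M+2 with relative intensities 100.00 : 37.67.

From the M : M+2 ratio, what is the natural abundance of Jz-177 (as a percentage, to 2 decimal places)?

72.64%

Write p for the Jz-177 fraction. I(M+2)/I(M) = [C(1,1)·p^0·(1−p)] / p^1 = 1·(1−p)/p = 37.67/100.00 = 0.3767
(1−p)/p = 0.3767/1 = 0.3767  ⇒  p = 1/(1 + 0.3767) = 0.7264
Jz-177: 72.64%, Jz-179: 27.36%.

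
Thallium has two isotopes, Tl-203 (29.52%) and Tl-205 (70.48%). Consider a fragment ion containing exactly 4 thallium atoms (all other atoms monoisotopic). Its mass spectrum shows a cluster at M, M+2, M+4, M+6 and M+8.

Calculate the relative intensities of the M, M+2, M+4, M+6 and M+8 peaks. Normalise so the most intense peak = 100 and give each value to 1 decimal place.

1.8 : 17.5 : 62.8 : 100.0 : 59.7

The 4 Tl atoms are independent, so intensities follow the terms of (0.2952 + 0.7048)^4.
P(M) = 0.2952^4 = 0.007594
P(M+2) = 4 × 0.2952^3 × 0.7048^1 = 0.072523
P(M+4) = 6 × 0.2952^2 × 0.7048^2 = 0.259726
P(M+6) = 4 × 0.2952^1 × 0.7048^3 = 0.413403
P(M+8) = 0.7048^4 = 0.246754
The M+6 peak is largest (0.413403); scaling to 100 gives 1.8 : 17.5 : 62.8 : 100.0 : 59.7.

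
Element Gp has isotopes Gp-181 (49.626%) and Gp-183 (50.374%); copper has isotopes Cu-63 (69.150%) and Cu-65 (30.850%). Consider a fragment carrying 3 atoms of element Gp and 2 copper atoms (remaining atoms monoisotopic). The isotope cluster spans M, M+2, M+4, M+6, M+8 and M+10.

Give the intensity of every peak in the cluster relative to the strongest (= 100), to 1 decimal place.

16.6 : 65.5 : 100.0 : 73.4 : 25.8 : 3.5

Element Gp pattern (n=3): 0.12221593 : 0.37217418 : 0.37778386 : 0.12782603
Copper pattern (n=2): 0.47817225 : 0.4266555 : 0.09517225
Convolve the two distributions (both contribute in 2-u steps):
  M: 0.12221593×0.47817225 = 0.058440
  M+2: 0.12221593×0.4266555 + 0.37217418×0.47817225 = 0.230107
  M+4: 0.12221593×0.09517225 + 0.37217418×0.4266555 + 0.37778386×0.47817225 = 0.351067
  M+6: 0.37217418×0.09517225 + 0.37778386×0.4266555 + 0.12782603×0.47817225 = 0.257727
  M+8: 0.37778386×0.09517225 + 0.12782603×0.4266555 = 0.090492
  M+10: 0.12782603×0.09517225 = 0.012165
Scale to base peak (0.351067) = 100: 16.6 : 65.5 : 100.0 : 73.4 : 25.8 : 3.5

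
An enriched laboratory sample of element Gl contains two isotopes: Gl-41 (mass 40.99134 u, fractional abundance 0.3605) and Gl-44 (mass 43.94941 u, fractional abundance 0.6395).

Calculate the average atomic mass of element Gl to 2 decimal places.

Weight each isotope mass by its fractional abundance: 0.3605 × 40.99134 + 0.6395 × 43.94941
= 14.777378 + 28.105648 = 42.883026 u

42.88 u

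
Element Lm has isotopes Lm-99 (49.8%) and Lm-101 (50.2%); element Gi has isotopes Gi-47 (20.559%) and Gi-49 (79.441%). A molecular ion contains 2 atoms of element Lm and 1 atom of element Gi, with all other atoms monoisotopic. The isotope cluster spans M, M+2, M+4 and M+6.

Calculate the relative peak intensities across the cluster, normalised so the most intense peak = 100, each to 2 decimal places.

Element Lm pattern (n=2): 0.248004 : 0.499992 : 0.252004
Element Gi pattern (n=1): 0.20559 : 0.79441
Convolve the two distributions (both contribute in 2-u steps):
  M: 0.248004×0.20559 = 0.050987
  M+2: 0.248004×0.79441 + 0.499992×0.20559 = 0.299810
  M+4: 0.499992×0.79441 + 0.252004×0.20559 = 0.449008
  M+6: 0.252004×0.79441 = 0.200194
Scale to base peak (0.449008) = 100: 11.36 : 66.77 : 100.00 : 44.59

11.36 : 66.77 : 100.00 : 44.59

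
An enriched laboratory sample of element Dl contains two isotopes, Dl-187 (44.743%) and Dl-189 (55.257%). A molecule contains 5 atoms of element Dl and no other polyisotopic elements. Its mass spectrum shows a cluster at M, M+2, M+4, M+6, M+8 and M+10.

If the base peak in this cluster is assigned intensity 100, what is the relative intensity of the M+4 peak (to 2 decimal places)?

Binomial terms of (0.44743 + 0.55257)^5: M 0.0179, M+2 0.1107, M+4 0.2735, M+6 0.3378, M+8 0.2086, M+10 0.0515 → M+6 is the base peak.
P(M+6) = C(5,3) × 0.44743^2 × 0.55257^3 = 10 × 0.2001936 × 0.16871819 = 0.337763 (base)
P(M+4) = C(5,2) × 0.44743^3 × 0.55257^2 = 10 × 0.08957262 × 0.3053336 = 0.273495
Relative intensity = 0.273495 / 0.337763 × 100 = 80.97

80.97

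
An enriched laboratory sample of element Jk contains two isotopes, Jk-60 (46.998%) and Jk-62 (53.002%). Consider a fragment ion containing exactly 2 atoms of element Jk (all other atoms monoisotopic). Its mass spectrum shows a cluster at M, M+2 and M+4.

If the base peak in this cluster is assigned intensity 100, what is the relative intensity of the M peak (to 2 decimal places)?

Binomial terms of (0.46998 + 0.53002)^2: M 0.2209, M+2 0.4982, M+4 0.2809 → M+2 is the base peak.
P(M+2) = C(2,1) × 0.46998^1 × 0.53002^1 = 2 × 0.46998 × 0.53002 = 0.498198 (base)
P(M) = C(2,0) × 0.46998^2 × 0.53002^0 = 1 × 0.2208812 × 1.0000 = 0.220881
Relative intensity = 0.220881 / 0.498198 × 100 = 44.34

44.34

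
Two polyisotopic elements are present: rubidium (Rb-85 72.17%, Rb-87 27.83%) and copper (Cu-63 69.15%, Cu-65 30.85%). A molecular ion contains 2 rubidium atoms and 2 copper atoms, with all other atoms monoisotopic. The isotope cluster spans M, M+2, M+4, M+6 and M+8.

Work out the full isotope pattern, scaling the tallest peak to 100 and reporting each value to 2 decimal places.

Rubidium pattern (n=2): 0.52085089 : 0.40169822 : 0.07745089
Copper pattern (n=2): 0.47817225 : 0.4266555 : 0.09517225
Convolve the two distributions (both contribute in 2-u steps):
  M: 0.52085089×0.47817225 = 0.249056
  M+2: 0.52085089×0.4266555 + 0.40169822×0.47817225 = 0.414305
  M+4: 0.52085089×0.09517225 + 0.40169822×0.4266555 + 0.07745089×0.47817225 = 0.257992
  M+6: 0.40169822×0.09517225 + 0.07745089×0.4266555 = 0.071275
  M+8: 0.07745089×0.09517225 = 0.007371
Scale to base peak (0.414305) = 100: 60.11 : 100.00 : 62.27 : 17.20 : 1.78

60.11 : 100.00 : 62.27 : 17.20 : 1.78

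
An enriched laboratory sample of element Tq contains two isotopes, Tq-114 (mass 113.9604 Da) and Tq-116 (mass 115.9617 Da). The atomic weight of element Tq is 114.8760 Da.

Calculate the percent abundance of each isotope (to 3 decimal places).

Tq-114: 54.250%, Tq-116: 45.750%

Let x be the fractional abundance of Tq-114; then Tq-116 has abundance 1 − x.
113.9604·x + 115.9617·(1 − x) = 114.8760
(113.9604 − 115.9617)·x = 114.8760 − 115.9617
x = -1.0857 / -2.0013 = 0.54250 → 54.250% Tq-114, 45.750% Tq-116.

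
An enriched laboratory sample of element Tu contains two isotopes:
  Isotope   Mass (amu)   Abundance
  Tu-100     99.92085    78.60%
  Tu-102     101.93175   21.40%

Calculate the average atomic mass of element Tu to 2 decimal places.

100.35 amu

Average mass = Σ (abundance × isotope mass) = 0.7860 × 99.92085 + 0.2140 × 101.93175
= 78.537788 + 21.813395 = 100.351183 amu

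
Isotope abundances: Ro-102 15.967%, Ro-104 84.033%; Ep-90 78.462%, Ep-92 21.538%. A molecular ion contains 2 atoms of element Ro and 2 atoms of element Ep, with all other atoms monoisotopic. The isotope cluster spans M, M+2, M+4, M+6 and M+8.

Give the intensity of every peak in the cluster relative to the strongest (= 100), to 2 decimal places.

2.98 : 33.01 : 100.00 : 47.69 : 6.22

Element Ro pattern (n=2): 0.02549451 : 0.26835098 : 0.70615451
Element Ep pattern (n=2): 0.61562854 : 0.33798291 : 0.04638854
Convolve the two distributions (both contribute in 2-u steps):
  M: 0.02549451×0.61562854 = 0.015695
  M+2: 0.02549451×0.33798291 + 0.26835098×0.61562854 = 0.173821
  M+4: 0.02549451×0.04638854 + 0.26835098×0.33798291 + 0.70615451×0.61562854 = 0.526610
  M+6: 0.26835098×0.04638854 + 0.70615451×0.33798291 = 0.251117
  M+8: 0.70615451×0.04638854 = 0.032757
Scale to base peak (0.526610) = 100: 2.98 : 33.01 : 100.00 : 47.69 : 6.22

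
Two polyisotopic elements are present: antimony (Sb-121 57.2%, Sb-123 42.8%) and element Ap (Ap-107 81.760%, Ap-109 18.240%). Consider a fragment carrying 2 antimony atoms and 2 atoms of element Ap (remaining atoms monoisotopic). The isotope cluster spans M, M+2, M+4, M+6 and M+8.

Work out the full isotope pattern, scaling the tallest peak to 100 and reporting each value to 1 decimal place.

51.5 : 100.0 : 65.8 : 16.7 : 1.4

Antimony pattern (n=2): 0.327184 : 0.489632 : 0.183184
Element Ap pattern (n=2): 0.66846976 : 0.29826048 : 0.03326976
Convolve the two distributions (both contribute in 2-u steps):
  M: 0.327184×0.66846976 = 0.218713
  M+2: 0.327184×0.29826048 + 0.489632×0.66846976 = 0.424890
  M+4: 0.327184×0.03326976 + 0.489632×0.29826048 + 0.183184×0.66846976 = 0.279376
  M+6: 0.489632×0.03326976 + 0.183184×0.29826048 = 0.070926
  M+8: 0.183184×0.03326976 = 0.006094
Scale to base peak (0.424890) = 100: 51.5 : 100.0 : 65.8 : 16.7 : 1.4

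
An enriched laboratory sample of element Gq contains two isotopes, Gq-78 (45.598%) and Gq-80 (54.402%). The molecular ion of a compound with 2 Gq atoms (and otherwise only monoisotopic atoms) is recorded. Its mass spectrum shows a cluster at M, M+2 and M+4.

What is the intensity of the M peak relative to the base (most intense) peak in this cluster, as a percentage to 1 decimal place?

41.9%

Term probabilities: M 0.2079, M+2 0.4961, M+4 0.2960. Base peak = M+2.
P(M+2) = C(2,1) × 0.45598^1 × 0.54402^1 = 2 × 0.45598 × 0.54402 = 0.496124 (base)
P(M) = C(2,0) × 0.45598^2 × 0.54402^0 = 1 × 0.20791776 × 1.0000 = 0.207918
Relative intensity = 0.207918 / 0.496124 × 100 = 41.9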